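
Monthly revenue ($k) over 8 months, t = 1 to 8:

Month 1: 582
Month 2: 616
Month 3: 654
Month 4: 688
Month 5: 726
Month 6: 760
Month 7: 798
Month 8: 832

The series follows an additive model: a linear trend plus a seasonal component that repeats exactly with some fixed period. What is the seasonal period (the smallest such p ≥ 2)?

First differences y_{t+1} − y_t: 34, 38, 34, 38, 34, 38, …
The difference pattern repeats every 2 terms and not for any smaller step, so p = 2.

2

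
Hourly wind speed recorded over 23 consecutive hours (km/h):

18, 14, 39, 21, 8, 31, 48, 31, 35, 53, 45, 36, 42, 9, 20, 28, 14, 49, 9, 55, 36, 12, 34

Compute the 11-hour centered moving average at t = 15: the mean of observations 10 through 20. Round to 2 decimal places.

32.73

Sum of periods 10–20: 53 + 45 + 36 + 42 + 9 + 20 + 28 + 14 + 49 + 9 + 55 = 360
Divide by 11: 360 / 11 = 32.73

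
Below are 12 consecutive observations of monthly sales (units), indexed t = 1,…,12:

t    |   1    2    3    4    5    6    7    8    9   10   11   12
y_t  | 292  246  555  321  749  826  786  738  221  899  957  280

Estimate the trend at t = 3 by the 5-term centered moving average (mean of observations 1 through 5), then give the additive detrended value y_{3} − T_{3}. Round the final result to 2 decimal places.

Trend T_3 = (292 + 246 + 555 + 321 + 749) / 5 = 2163/5 = 432.6000
Detrended value: 555 − 432.6000 = 122.40

122.40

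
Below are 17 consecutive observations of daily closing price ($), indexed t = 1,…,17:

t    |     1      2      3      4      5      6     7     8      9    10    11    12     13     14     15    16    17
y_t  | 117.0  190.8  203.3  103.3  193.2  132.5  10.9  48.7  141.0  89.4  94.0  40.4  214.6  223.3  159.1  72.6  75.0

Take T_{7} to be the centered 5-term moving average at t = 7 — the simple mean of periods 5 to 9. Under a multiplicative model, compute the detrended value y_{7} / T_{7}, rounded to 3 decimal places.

Trend T_7 = (193.2 + 132.5 + 10.9 + 48.7 + 141.0) / 5 = 526.3/5 = 105.26000
Ratio to trend: 10.9 / 105.26000 = 0.104

0.104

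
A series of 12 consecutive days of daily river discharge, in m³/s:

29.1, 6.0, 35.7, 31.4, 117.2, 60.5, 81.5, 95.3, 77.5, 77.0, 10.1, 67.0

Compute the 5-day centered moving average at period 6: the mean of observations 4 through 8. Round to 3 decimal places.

Sum of periods 4–8: 31.4 + 117.2 + 60.5 + 81.5 + 95.3 = 385.9
Divide by 5: 385.9 / 5 = 77.180

77.180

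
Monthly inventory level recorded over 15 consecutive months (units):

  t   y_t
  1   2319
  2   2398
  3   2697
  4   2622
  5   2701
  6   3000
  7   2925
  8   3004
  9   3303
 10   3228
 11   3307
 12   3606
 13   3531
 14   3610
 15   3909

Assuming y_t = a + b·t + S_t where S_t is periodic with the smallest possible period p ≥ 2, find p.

First differences y_{t+1} − y_t: 79, 299, -75, 79, 299, -75, 79, 299, …
The difference pattern repeats every 3 terms and not for any smaller step, so p = 3.

3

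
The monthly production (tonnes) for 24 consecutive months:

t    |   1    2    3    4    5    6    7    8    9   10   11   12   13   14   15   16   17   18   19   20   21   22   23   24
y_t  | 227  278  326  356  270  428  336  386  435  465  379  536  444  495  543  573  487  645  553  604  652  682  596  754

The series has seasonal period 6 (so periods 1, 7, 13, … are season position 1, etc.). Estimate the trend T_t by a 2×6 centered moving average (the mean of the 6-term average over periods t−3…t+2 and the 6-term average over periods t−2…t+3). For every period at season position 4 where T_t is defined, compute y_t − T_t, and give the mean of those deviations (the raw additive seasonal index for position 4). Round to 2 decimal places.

Season position 4 occurs at t = 4, 10, 16 (where T_t is defined).
t=4: T_4 = 323.2500; y_4 − T_4 = 356 − 323.2500 = 32.7500
t=10: T_10 = 431.8333; y_10 − T_10 = 465 − 431.8333 = 33.1667
t=16: T_16 = 540.2500; y_16 − T_16 = 573 − 540.2500 = 32.7500
Mean deviation: (32.7500 + 33.1667 + 32.7500) / 3 = 32.89

32.89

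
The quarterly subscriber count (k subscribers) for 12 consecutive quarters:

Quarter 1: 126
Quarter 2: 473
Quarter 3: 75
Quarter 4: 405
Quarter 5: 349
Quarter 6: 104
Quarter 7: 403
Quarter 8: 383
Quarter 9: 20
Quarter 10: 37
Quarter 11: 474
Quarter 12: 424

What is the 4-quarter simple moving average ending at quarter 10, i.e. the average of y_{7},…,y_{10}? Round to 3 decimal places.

210.750

Sum of periods 7–10: 403 + 383 + 20 + 37 = 843
Divide by 4: 843 / 4 = 210.750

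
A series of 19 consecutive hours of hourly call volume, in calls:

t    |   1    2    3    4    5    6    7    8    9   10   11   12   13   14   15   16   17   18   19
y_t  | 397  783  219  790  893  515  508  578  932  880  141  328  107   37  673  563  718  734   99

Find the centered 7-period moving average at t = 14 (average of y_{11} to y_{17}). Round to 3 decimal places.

366.714

Sum of periods 11–17: 141 + 328 + 107 + 37 + 673 + 563 + 718 = 2567
Divide by 7: 2567 / 7 = 366.714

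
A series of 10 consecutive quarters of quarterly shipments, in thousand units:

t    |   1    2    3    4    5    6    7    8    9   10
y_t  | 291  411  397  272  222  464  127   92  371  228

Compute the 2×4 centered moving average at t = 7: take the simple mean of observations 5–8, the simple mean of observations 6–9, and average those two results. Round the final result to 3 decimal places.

244.875

Sum over 5–8: 222 + 464 + 127 + 92 = 905
Sum over 6–9: 464 + 127 + 92 + 371 = 1054
CMA at t=7 = (905 + 1054) / (2·4) = 1959 / 8 = 244.875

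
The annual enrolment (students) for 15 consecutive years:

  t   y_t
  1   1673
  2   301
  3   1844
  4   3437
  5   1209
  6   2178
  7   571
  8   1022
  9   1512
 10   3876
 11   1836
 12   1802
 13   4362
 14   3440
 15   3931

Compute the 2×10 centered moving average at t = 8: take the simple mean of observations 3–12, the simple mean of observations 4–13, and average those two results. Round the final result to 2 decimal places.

Sum over 3–12: 1844 + 3437 + 1209 + 2178 + 571 + 1022 + 1512 + 3876 + 1836 + 1802 = 19287
Sum over 4–13: 3437 + 1209 + 2178 + 571 + 1022 + 1512 + 3876 + 1836 + 1802 + 4362 = 21805
CMA at t=8 = (19287 + 21805) / (2·10) = 41092 / 20 = 2054.60

2054.60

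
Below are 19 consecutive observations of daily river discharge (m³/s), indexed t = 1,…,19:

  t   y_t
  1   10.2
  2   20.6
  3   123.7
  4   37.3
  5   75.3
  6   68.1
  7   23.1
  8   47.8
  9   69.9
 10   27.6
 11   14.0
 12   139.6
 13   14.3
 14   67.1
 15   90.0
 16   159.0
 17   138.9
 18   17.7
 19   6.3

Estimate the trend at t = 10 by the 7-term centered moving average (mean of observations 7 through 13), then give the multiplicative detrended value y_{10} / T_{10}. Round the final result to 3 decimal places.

Trend T_10 = (23.1 + 47.8 + 69.9 + 27.6 + 14.0 + 139.6 + 14.3) / 7 = 336.3/7 = 48.04286
Ratio to trend: 27.6 / 48.04286 = 0.574

0.574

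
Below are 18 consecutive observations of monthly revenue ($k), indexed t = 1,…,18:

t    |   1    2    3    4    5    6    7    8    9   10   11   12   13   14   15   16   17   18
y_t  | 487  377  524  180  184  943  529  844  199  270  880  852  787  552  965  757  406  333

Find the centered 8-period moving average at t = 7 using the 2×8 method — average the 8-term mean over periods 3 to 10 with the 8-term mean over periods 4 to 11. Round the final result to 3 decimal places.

Sum over 3–10: 524 + 180 + 184 + 943 + 529 + 844 + 199 + 270 = 3673
Sum over 4–11: 180 + 184 + 943 + 529 + 844 + 199 + 270 + 880 = 4029
CMA at t=7 = (3673 + 4029) / (2·8) = 7702 / 16 = 481.375

481.375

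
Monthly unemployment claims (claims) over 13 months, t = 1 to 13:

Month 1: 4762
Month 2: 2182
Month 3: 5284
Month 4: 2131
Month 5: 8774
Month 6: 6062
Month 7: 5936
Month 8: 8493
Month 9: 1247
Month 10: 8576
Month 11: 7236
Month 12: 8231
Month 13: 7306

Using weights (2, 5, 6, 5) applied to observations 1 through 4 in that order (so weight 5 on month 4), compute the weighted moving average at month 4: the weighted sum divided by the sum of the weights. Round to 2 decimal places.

Weighted sum: 2·4762 + 5·2182 + 6·5284 + 5·2131 = 9524 + 10910 + 31704 + 10655 = 62793
Weight total: 2 + 5 + 6 + 5 = 18
WMA = 62793 / 18 = 3488.50

3488.50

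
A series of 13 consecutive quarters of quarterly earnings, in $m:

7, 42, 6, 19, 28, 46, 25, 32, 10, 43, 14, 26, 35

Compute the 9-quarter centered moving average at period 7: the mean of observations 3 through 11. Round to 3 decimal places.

Sum of periods 3–11: 6 + 19 + 28 + 46 + 25 + 32 + 10 + 43 + 14 = 223
Divide by 9: 223 / 9 = 24.778

24.778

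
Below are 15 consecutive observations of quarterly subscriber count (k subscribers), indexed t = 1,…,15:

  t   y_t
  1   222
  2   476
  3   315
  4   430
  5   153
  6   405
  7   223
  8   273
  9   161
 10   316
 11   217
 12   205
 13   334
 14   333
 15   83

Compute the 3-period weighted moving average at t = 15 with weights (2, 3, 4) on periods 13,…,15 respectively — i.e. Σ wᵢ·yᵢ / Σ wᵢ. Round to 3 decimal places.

222.111

Weighted sum: 2·334 + 3·333 + 4·83 = 668 + 999 + 332 = 1999
Weight total: 2 + 3 + 4 = 9
WMA = 1999 / 9 = 222.111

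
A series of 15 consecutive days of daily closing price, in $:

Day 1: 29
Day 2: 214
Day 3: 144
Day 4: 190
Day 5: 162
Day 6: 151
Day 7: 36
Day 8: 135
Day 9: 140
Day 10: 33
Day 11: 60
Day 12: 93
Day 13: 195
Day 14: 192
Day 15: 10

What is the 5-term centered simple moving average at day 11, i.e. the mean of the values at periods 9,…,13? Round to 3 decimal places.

104.200

Sum of periods 9–13: 140 + 33 + 60 + 93 + 195 = 521
Divide by 5: 521 / 5 = 104.200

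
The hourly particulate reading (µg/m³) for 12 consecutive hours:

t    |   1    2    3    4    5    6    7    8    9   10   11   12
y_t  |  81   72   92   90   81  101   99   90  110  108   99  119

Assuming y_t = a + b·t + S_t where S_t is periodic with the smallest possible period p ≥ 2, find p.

First differences y_{t+1} − y_t: -9, 20, -2, -9, 20, -2, -9, 20, …
The difference pattern repeats every 3 terms and not for any smaller step, so p = 3.

3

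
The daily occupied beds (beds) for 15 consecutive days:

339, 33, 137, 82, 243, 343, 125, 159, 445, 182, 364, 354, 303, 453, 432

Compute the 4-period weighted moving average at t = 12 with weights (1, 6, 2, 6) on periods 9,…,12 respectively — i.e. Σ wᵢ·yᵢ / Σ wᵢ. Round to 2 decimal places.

Weighted sum: 1·445 + 6·182 + 2·364 + 6·354 = 445 + 1092 + 728 + 2124 = 4389
Weight total: 1 + 6 + 2 + 6 = 15
WMA = 4389 / 15 = 292.60

292.60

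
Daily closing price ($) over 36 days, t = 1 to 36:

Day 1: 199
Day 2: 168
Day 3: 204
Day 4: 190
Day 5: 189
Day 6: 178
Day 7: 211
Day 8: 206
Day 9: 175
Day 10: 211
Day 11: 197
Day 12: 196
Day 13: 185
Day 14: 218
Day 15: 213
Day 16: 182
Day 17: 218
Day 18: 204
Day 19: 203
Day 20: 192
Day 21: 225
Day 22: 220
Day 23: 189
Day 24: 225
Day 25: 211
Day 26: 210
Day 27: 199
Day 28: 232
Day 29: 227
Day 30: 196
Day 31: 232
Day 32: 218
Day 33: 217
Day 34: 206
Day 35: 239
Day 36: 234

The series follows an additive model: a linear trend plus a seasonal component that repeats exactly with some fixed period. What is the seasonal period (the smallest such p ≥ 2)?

7

First differences y_{t+1} − y_t: -31, 36, -14, -1, -11, 33, -5, -31, 36, -14, -1, -11, 33, -5, -31, 36, …
The difference pattern repeats every 7 terms and not for any smaller step, so p = 7.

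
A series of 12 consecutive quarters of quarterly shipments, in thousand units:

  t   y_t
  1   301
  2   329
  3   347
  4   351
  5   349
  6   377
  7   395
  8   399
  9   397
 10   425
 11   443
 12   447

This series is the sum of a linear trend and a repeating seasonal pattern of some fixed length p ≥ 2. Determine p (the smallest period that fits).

4

First differences y_{t+1} − y_t: 28, 18, 4, -2, 28, 18, 4, -2, 28, 18, …
The difference pattern repeats every 4 terms and not for any smaller step, so p = 4.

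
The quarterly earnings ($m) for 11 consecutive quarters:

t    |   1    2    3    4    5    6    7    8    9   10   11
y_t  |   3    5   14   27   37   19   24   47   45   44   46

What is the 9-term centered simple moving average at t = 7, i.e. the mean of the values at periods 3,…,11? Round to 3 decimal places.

Sum of periods 3–11: 14 + 27 + 37 + 19 + 24 + 47 + 45 + 44 + 46 = 303
Divide by 9: 303 / 9 = 33.667

33.667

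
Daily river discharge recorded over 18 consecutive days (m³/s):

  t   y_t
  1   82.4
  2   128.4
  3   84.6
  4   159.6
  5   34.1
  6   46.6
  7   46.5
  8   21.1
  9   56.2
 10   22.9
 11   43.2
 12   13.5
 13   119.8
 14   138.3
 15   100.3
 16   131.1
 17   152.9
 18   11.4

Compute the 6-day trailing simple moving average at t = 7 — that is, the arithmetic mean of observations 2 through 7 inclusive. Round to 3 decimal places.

83.300

Sum of periods 2–7: 128.4 + 84.6 + 159.6 + 34.1 + 46.6 + 46.5 = 499.8
Divide by 6: 499.8 / 6 = 83.300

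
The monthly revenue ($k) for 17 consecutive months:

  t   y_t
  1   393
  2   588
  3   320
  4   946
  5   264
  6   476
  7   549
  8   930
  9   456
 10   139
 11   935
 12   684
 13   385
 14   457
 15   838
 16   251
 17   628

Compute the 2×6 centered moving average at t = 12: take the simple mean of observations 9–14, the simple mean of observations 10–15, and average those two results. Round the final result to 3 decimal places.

Sum over 9–14: 456 + 139 + 935 + 684 + 385 + 457 = 3056
Sum over 10–15: 139 + 935 + 684 + 385 + 457 + 838 = 3438
CMA at t=12 = (3056 + 3438) / (2·6) = 6494 / 12 = 541.167

541.167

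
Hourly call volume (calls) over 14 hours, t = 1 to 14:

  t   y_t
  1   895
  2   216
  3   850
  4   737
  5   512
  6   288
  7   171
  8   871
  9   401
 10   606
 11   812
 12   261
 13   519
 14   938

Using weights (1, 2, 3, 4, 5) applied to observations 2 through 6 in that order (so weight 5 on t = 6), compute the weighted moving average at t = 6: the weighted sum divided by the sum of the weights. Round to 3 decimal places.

507.667

Weighted sum: 1·216 + 2·850 + 3·737 + 4·512 + 5·288 = 216 + 1700 + 2211 + 2048 + 1440 = 7615
Weight total: 1 + 2 + 3 + 4 + 5 = 15
WMA = 7615 / 15 = 507.667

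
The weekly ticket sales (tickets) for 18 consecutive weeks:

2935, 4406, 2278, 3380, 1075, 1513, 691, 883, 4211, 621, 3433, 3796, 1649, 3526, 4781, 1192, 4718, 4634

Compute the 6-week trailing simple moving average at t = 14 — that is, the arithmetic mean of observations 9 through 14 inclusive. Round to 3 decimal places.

2872.667

Sum of periods 9–14: 4211 + 621 + 3433 + 3796 + 1649 + 3526 = 17236
Divide by 6: 17236 / 6 = 2872.667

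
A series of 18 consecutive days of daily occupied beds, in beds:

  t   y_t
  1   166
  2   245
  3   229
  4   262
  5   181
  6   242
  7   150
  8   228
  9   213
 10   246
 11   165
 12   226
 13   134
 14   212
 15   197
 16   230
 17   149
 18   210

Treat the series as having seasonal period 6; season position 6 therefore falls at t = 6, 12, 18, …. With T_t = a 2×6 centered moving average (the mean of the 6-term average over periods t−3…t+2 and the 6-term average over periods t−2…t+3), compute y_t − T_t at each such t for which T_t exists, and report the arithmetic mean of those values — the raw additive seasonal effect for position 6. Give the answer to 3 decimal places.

28.000

Season position 6 occurs at t = 6, 12 (where T_t is defined).
t=6: T_6 = 214.00000; y_6 − T_6 = 242 − 214.00000 = 28.00000
t=12: T_12 = 198.00000; y_12 − T_12 = 226 − 198.00000 = 28.00000
Mean deviation: (28.00000 + 28.00000) / 2 = 28.000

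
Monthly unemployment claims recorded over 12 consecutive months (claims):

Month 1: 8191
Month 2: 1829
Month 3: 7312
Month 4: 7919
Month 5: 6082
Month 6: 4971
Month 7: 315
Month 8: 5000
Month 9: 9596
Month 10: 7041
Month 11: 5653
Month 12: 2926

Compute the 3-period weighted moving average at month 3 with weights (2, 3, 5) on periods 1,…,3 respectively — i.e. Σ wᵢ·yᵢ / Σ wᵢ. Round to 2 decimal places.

5842.90

Weighted sum: 2·8191 + 3·1829 + 5·7312 = 16382 + 5487 + 36560 = 58429
Weight total: 2 + 3 + 5 = 10
WMA = 58429 / 10 = 5842.90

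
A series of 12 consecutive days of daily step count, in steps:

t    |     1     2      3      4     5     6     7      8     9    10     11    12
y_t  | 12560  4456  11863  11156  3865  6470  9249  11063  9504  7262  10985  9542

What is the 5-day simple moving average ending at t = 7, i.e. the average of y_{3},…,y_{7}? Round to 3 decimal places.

Sum of periods 3–7: 11863 + 11156 + 3865 + 6470 + 9249 = 42603
Divide by 5: 42603 / 5 = 8520.600

8520.600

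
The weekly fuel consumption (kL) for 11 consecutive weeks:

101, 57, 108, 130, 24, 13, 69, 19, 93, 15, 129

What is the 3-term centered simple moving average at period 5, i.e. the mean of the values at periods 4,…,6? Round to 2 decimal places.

Sum of periods 4–6: 130 + 24 + 13 = 167
Divide by 3: 167 / 3 = 55.67

55.67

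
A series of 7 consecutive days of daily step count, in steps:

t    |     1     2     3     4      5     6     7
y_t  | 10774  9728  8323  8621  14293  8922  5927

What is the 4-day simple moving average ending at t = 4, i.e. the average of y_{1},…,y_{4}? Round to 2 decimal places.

Sum of periods 1–4: 10774 + 9728 + 8323 + 8621 = 37446
Divide by 4: 37446 / 4 = 9361.50

9361.50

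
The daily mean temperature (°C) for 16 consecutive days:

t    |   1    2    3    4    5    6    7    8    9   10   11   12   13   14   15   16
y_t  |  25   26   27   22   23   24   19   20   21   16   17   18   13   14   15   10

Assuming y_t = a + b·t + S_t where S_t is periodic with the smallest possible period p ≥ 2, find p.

3

First differences y_{t+1} − y_t: 1, 1, -5, 1, 1, -5, 1, 1, …
The difference pattern repeats every 3 terms and not for any smaller step, so p = 3.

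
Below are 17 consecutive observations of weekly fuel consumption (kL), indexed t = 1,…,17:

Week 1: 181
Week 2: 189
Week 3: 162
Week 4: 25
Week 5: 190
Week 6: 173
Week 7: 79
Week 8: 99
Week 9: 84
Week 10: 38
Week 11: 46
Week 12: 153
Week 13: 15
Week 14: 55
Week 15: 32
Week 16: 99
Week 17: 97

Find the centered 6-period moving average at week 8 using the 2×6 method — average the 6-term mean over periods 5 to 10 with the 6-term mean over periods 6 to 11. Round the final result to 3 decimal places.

98.500

Sum over 5–10: 190 + 173 + 79 + 99 + 84 + 38 = 663
Sum over 6–11: 173 + 79 + 99 + 84 + 38 + 46 = 519
CMA at t=8 = (663 + 519) / (2·6) = 1182 / 12 = 98.500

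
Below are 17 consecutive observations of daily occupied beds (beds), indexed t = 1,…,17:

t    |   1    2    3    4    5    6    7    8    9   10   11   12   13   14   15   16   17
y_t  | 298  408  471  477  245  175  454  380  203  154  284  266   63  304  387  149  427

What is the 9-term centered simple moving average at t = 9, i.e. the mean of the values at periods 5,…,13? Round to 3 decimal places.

Sum of periods 5–13: 245 + 175 + 454 + 380 + 203 + 154 + 284 + 266 + 63 = 2224
Divide by 9: 2224 / 9 = 247.111

247.111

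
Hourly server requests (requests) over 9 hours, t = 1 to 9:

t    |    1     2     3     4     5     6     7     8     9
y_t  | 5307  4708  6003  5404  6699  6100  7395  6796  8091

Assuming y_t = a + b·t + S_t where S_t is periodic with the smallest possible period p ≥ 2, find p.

2

First differences y_{t+1} − y_t: -599, 1295, -599, 1295, -599, 1295, …
The difference pattern repeats every 2 terms and not for any smaller step, so p = 2.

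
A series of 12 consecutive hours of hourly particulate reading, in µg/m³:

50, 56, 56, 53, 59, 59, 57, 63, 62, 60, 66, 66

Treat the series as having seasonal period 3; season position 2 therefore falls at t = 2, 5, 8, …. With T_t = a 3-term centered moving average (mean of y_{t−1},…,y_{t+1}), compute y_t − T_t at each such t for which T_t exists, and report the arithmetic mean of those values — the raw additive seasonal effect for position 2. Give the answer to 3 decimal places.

Season position 2 occurs at t = 2, 5, 8, 11 (where T_t is defined).
t=2: T_2 = 54.00000; y_2 − T_2 = 56 − 54.00000 = 2.00000
t=5: T_5 = 57.00000; y_5 − T_5 = 59 − 57.00000 = 2.00000
t=8: T_8 = 60.66667; y_8 − T_8 = 63 − 60.66667 = 2.33333
t=11: T_11 = 64.00000; y_11 − T_11 = 66 − 64.00000 = 2.00000
Mean deviation: (2.00000 + 2.00000 + 2.33333 + 2.00000) / 4 = 2.083

2.083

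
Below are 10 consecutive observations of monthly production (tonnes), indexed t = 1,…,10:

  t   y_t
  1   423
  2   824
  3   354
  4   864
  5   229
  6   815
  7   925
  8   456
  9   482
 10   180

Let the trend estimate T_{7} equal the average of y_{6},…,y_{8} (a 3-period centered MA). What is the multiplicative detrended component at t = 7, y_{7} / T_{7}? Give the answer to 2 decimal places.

Trend T_7 = (815 + 925 + 456) / 3 = 2196/3 = 732.0000
Ratio to trend: 925 / 732.0000 = 1.26

1.26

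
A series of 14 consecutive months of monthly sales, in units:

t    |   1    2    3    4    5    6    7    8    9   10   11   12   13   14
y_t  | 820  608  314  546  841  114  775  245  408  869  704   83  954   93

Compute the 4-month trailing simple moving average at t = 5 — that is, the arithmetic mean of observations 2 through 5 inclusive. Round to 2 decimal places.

577.25

Sum of periods 2–5: 608 + 314 + 546 + 841 = 2309
Divide by 4: 2309 / 4 = 577.25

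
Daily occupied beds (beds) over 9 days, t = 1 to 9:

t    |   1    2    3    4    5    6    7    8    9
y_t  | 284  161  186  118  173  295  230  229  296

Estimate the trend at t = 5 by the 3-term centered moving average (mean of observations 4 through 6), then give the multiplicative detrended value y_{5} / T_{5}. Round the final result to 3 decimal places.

0.886

Trend T_5 = (118 + 173 + 295) / 3 = 586/3 = 195.33333
Ratio to trend: 173 / 195.33333 = 0.886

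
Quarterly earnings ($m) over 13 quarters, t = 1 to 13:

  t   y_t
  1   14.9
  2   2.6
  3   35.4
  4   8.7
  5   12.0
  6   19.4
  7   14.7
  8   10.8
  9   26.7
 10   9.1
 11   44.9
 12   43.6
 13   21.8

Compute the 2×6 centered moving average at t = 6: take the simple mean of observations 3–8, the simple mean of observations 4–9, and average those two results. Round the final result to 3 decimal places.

16.108

Sum over 3–8: 35.4 + 8.7 + 12.0 + 19.4 + 14.7 + 10.8 = 101.0
Sum over 4–9: 8.7 + 12.0 + 19.4 + 14.7 + 10.8 + 26.7 = 92.3
CMA at t=6 = (101.0 + 92.3) / (2·6) = 193.3 / 12 = 16.108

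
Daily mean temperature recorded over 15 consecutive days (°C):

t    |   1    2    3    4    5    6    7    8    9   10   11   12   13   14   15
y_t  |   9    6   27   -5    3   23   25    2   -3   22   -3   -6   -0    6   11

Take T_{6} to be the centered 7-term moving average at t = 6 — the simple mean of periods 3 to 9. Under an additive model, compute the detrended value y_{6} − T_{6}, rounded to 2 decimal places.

12.71

Trend T_6 = (27 + (-5) + 3 + 23 + 25 + 2 + (-3)) / 7 = 72/7 = 10.2857
Detrended value: 23 − 10.2857 = 12.71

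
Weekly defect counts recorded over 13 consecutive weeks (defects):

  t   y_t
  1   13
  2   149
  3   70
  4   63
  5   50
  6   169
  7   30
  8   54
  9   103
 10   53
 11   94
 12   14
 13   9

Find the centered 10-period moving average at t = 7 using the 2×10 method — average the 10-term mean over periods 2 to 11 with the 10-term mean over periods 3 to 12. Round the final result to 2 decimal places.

Sum over 2–11: 149 + 70 + 63 + 50 + 169 + 30 + 54 + 103 + 53 + 94 = 835
Sum over 3–12: 70 + 63 + 50 + 169 + 30 + 54 + 103 + 53 + 94 + 14 = 700
CMA at t=7 = (835 + 700) / (2·10) = 1535 / 20 = 76.75

76.75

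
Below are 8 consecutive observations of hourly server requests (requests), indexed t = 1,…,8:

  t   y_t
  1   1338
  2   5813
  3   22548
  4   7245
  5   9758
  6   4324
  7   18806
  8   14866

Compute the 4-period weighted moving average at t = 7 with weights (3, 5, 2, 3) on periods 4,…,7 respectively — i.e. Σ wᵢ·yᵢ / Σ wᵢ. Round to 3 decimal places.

10430.077

Weighted sum: 3·7245 + 5·9758 + 2·4324 + 3·18806 = 21735 + 48790 + 8648 + 56418 = 135591
Weight total: 3 + 5 + 2 + 3 = 13
WMA = 135591 / 13 = 10430.077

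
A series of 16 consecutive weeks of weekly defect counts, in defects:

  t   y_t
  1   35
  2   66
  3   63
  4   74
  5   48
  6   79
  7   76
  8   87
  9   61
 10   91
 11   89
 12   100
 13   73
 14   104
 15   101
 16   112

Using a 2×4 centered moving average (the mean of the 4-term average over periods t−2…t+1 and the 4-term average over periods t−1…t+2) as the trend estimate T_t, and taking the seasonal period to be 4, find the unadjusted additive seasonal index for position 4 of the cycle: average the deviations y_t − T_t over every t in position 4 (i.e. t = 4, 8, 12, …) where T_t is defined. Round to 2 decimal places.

9.83

Season position 4 occurs at t = 4, 8, 12 (where T_t is defined).
t=4: T_4 = 64.3750; y_4 − T_4 = 74 − 64.3750 = 9.6250
t=8: T_8 = 77.2500; y_8 − T_8 = 87 − 77.2500 = 9.7500
t=12: T_12 = 89.8750; y_12 − T_12 = 100 − 89.8750 = 10.1250
Mean deviation: (9.6250 + 9.7500 + 10.1250) / 3 = 9.83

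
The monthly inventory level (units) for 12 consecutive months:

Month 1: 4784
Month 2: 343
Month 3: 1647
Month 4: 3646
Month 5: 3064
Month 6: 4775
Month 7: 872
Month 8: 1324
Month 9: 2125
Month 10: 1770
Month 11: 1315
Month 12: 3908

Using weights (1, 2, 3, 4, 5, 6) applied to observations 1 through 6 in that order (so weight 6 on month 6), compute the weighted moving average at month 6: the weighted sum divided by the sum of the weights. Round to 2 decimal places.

3284.05

Weighted sum: 1·4784 + 2·343 + 3·1647 + 4·3646 + 5·3064 + 6·4775 = 4784 + 686 + 4941 + 14584 + 15320 + 28650 = 68965
Weight total: 1 + 2 + 3 + 4 + 5 + 6 = 21
WMA = 68965 / 21 = 3284.05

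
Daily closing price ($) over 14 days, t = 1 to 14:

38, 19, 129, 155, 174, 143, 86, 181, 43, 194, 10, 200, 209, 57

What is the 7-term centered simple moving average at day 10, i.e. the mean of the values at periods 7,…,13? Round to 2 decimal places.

Sum of periods 7–13: 86 + 181 + 43 + 194 + 10 + 200 + 209 = 923
Divide by 7: 923 / 7 = 131.86

131.86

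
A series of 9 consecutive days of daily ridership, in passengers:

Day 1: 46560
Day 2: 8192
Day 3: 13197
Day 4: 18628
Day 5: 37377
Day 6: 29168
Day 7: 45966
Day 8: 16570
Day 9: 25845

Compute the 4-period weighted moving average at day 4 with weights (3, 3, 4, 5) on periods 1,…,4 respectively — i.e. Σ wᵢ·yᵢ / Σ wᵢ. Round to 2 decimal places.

20678.93

Weighted sum: 3·46560 + 3·8192 + 4·13197 + 5·18628 = 139680 + 24576 + 52788 + 93140 = 310184
Weight total: 3 + 3 + 4 + 5 = 15
WMA = 310184 / 15 = 20678.93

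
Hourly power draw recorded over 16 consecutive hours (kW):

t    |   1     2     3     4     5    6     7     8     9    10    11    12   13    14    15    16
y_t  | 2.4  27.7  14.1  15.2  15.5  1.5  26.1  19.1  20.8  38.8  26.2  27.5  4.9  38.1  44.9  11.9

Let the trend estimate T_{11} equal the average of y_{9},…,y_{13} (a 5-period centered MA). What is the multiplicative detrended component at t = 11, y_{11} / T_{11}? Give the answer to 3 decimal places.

1.108

Trend T_11 = (20.8 + 38.8 + 26.2 + 27.5 + 4.9) / 5 = 118.2/5 = 23.64000
Ratio to trend: 26.2 / 23.64000 = 1.108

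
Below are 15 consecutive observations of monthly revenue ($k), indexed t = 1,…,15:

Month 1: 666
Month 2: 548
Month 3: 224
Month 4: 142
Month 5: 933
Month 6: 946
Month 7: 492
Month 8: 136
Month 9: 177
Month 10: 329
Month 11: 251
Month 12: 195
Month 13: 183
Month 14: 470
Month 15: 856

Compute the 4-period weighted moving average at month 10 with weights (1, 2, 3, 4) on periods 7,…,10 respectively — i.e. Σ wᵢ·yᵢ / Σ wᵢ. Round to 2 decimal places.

261.10

Weighted sum: 1·492 + 2·136 + 3·177 + 4·329 = 492 + 272 + 531 + 1316 = 2611
Weight total: 1 + 2 + 3 + 4 = 10
WMA = 2611 / 10 = 261.10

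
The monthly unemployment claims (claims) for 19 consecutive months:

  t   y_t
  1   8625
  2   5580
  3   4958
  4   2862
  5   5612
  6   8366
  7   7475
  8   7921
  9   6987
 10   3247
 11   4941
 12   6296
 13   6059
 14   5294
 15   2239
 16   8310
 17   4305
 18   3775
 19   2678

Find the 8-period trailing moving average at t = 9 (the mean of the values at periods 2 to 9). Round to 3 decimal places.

6220.125

Sum of periods 2–9: 5580 + 4958 + 2862 + 5612 + 8366 + 7475 + 7921 + 6987 = 49761
Divide by 8: 49761 / 8 = 6220.125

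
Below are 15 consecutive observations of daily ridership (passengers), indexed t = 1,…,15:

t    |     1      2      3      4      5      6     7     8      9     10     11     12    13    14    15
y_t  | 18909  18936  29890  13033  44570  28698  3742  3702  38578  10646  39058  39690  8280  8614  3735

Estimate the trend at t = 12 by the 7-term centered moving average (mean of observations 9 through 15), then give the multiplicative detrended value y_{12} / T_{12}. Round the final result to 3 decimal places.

Trend T_12 = (38578 + 10646 + 39058 + 39690 + 8280 + 8614 + 3735) / 7 = 148601/7 = 21228.71429
Ratio to trend: 39690 / 21228.71429 = 1.870

1.870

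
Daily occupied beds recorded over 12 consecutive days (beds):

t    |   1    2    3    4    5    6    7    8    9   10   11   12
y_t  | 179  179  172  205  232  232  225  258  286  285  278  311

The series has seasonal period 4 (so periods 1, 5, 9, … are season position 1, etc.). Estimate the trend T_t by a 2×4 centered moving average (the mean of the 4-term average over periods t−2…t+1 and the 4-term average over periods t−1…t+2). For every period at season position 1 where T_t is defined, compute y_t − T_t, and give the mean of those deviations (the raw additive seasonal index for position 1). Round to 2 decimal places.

15.50

Season position 1 occurs at t = 5, 9 (where T_t is defined).
t=5: T_5 = 216.8750; y_5 − T_5 = 232 − 216.8750 = 15.1250
t=9: T_9 = 270.1250; y_9 − T_9 = 286 − 270.1250 = 15.8750
Mean deviation: (15.1250 + 15.8750) / 2 = 15.50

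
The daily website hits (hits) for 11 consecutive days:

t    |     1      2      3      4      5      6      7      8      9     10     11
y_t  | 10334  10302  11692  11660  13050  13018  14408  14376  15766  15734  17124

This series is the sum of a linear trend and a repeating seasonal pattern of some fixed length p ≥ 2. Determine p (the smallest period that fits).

First differences y_{t+1} − y_t: -32, 1390, -32, 1390, -32, 1390, …
The difference pattern repeats every 2 terms and not for any smaller step, so p = 2.

2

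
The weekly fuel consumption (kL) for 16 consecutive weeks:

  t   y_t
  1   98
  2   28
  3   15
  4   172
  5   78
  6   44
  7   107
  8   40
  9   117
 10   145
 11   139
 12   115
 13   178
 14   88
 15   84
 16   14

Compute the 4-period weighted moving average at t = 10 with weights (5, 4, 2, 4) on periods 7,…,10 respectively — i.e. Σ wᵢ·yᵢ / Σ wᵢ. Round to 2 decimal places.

Weighted sum: 5·107 + 4·40 + 2·117 + 4·145 = 535 + 160 + 234 + 580 = 1509
Weight total: 5 + 4 + 2 + 4 = 15
WMA = 1509 / 15 = 100.60

100.60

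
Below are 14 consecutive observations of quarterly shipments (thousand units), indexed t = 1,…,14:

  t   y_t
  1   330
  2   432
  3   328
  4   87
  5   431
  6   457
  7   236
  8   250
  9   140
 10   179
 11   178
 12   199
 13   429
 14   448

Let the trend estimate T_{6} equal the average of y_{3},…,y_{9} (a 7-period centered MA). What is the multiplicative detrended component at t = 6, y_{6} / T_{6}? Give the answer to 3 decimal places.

Trend T_6 = (328 + 87 + 431 + 457 + 236 + 250 + 140) / 7 = 1929/7 = 275.57143
Ratio to trend: 457 / 275.57143 = 1.658

1.658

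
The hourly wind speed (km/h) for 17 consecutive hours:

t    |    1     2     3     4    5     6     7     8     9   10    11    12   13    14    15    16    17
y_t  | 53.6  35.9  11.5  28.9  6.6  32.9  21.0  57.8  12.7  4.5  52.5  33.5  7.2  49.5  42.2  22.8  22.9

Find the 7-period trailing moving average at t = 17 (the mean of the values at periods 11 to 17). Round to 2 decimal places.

Sum of periods 11–17: 52.5 + 33.5 + 7.2 + 49.5 + 42.2 + 22.8 + 22.9 = 230.6
Divide by 7: 230.6 / 7 = 32.94

32.94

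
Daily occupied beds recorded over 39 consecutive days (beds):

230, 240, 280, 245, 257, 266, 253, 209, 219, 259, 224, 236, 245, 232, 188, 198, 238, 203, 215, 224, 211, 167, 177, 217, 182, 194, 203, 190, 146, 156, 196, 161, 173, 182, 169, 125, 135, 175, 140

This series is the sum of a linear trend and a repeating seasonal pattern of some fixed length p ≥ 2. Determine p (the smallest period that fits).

First differences y_{t+1} − y_t: 10, 40, -35, 12, 9, -13, -44, 10, 40, -35, 12, 9, -13, -44, 10, 40, …
The difference pattern repeats every 7 terms and not for any smaller step, so p = 7.

7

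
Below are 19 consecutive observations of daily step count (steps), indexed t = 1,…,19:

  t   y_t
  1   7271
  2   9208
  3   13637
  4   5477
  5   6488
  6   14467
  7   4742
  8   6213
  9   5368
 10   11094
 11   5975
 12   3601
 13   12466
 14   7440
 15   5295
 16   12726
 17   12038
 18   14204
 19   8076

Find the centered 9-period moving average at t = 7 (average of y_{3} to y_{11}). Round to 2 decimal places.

Sum of periods 3–11: 13637 + 5477 + 6488 + 14467 + 4742 + 6213 + 5368 + 11094 + 5975 = 73461
Divide by 9: 73461 / 9 = 8162.33

8162.33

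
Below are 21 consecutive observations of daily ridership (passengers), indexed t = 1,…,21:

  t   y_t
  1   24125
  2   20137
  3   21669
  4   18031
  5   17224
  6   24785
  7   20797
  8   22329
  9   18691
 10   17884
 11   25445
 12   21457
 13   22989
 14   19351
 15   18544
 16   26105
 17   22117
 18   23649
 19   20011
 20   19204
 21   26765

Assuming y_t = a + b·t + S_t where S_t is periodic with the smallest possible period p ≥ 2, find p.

5

First differences y_{t+1} − y_t: -3988, 1532, -3638, -807, 7561, -3988, 1532, -3638, -807, 7561, -3988, 1532, …
The difference pattern repeats every 5 terms and not for any smaller step, so p = 5.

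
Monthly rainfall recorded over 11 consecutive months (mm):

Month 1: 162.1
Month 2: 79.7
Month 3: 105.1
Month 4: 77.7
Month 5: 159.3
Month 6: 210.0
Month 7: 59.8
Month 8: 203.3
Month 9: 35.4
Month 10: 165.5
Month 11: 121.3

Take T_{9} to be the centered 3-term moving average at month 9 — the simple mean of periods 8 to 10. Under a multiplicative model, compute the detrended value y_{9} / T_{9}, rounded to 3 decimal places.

0.263

Trend T_9 = (203.3 + 35.4 + 165.5) / 3 = 404.2/3 = 134.73333
Ratio to trend: 35.4 / 134.73333 = 0.263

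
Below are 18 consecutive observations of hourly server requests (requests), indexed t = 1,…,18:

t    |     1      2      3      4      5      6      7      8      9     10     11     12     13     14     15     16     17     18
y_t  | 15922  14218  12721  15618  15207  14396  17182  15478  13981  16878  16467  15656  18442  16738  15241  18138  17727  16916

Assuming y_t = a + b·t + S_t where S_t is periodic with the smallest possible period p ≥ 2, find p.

6

First differences y_{t+1} − y_t: -1704, -1497, 2897, -411, -811, 2786, -1704, -1497, 2897, -411, -811, 2786, -1704, -1497, …
The difference pattern repeats every 6 terms and not for any smaller step, so p = 6.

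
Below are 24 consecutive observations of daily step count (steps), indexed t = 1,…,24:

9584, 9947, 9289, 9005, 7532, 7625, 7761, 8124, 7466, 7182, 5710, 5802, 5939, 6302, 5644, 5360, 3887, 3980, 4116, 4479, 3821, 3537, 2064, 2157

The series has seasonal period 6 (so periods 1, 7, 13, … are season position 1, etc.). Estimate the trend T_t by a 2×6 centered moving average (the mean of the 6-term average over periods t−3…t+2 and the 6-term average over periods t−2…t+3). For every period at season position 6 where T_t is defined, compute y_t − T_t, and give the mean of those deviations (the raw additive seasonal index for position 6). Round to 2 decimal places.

-445.94

Season position 6 occurs at t = 6, 12, 18 (where T_t is defined).
t=6: T_6 = 8070.7500; y_6 − T_6 = 7625 − 8070.7500 = -445.7500
t=12: T_12 = 6248.3333; y_12 − T_12 = 5802 − 6248.3333 = -446.3333
t=18: T_18 = 4425.7500; y_18 − T_18 = 3980 − 4425.7500 = -445.7500
Mean deviation: (-445.7500 + -446.3333 + -445.7500) / 3 = -445.94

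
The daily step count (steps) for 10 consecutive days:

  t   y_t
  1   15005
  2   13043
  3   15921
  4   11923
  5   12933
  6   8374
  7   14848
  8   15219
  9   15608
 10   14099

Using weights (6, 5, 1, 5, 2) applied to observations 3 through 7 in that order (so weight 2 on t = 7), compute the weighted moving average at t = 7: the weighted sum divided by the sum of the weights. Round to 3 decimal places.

12612.632

Weighted sum: 6·15921 + 5·11923 + 1·12933 + 5·8374 + 2·14848 = 95526 + 59615 + 12933 + 41870 + 29696 = 239640
Weight total: 6 + 5 + 1 + 5 + 2 = 19
WMA = 239640 / 19 = 12612.632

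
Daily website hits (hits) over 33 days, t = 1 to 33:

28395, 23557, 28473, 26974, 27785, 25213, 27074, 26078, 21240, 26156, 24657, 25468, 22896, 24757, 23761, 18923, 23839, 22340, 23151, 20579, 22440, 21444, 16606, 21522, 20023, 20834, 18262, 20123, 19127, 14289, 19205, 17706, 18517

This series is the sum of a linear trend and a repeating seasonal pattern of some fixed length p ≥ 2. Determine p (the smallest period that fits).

7

First differences y_{t+1} − y_t: -4838, 4916, -1499, 811, -2572, 1861, -996, -4838, 4916, -1499, 811, -2572, 1861, -996, -4838, 4916, …
The difference pattern repeats every 7 terms and not for any smaller step, so p = 7.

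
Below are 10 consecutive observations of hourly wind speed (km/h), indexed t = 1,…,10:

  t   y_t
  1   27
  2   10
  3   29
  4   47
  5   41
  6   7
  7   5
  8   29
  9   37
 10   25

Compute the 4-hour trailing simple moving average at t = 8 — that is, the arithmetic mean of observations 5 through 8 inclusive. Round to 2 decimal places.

20.50

Sum of periods 5–8: 41 + 7 + 5 + 29 = 82
Divide by 4: 82 / 4 = 20.50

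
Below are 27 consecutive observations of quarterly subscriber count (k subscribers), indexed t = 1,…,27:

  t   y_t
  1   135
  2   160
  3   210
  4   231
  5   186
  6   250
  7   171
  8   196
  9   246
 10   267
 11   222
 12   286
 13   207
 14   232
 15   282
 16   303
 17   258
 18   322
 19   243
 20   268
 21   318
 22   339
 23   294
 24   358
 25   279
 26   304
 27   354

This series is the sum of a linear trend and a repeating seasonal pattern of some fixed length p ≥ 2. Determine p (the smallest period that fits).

6

First differences y_{t+1} − y_t: 25, 50, 21, -45, 64, -79, 25, 50, 21, -45, 64, -79, 25, 50, …
The difference pattern repeats every 6 terms and not for any smaller step, so p = 6.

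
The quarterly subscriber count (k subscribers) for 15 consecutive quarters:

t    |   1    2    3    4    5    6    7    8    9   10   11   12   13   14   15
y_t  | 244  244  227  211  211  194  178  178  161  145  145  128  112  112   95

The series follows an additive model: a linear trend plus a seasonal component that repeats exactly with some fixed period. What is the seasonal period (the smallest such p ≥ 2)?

3

First differences y_{t+1} − y_t: 0, -17, -16, 0, -17, -16, 0, -17, …
The difference pattern repeats every 3 terms and not for any smaller step, so p = 3.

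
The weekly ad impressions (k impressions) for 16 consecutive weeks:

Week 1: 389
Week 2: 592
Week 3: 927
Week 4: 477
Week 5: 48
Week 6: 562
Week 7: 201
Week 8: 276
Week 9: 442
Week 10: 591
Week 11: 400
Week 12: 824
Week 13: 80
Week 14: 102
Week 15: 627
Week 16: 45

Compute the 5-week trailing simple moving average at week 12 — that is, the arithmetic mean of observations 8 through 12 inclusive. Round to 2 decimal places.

506.60

Sum of periods 8–12: 276 + 442 + 591 + 400 + 824 = 2533
Divide by 5: 2533 / 5 = 506.60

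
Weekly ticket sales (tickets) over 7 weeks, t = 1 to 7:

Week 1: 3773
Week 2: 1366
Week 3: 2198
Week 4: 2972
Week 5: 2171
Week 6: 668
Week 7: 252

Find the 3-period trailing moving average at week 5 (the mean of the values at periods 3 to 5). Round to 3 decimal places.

Sum of periods 3–5: 2198 + 2972 + 2171 = 7341
Divide by 3: 7341 / 3 = 2447.000

2447.000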